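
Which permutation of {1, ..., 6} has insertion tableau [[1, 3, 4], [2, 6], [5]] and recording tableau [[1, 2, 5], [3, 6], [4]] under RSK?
Reverse the RSK construction: for i from n down to 1, find the cell of Q containing i, remove the entry at that cell from P, and reverse-bump it up through P; the value ejected from row 1 is w(i).

Step i=6: Q has 6 at row 2, column 2; remove 6 from row 2 of P and reverse-bump: 6 enters row 1 and ejects 4. So w(6) = 4. P is now [[1, 3, 6], [2], [5]].
Step i=5: Q has 5 at row 1, column 3; remove that cell from P, ejecting 6. So w(5) = 6. P is now [[1, 3], [2], [5]].
Step i=4: Q has 4 at row 3, column 1; remove 5 from row 3 of P and reverse-bump: 5 enters row 2 and ejects 2; 2 enters row 1 and ejects 1. So w(4) = 1. P is now [[2, 3], [5]].
Step i=3: Q has 3 at row 2, column 1; remove 5 from row 2 of P and reverse-bump: 5 enters row 1 and ejects 3. So w(3) = 3. P is now [[2, 5]].
Step i=2: Q has 2 at row 1, column 2; remove that cell from P, ejecting 5. So w(2) = 5. P is now [[2]].
Step i=1: Q has 1 at row 1, column 1; remove that cell from P, ejecting 2. So w(1) = 2. P is now [].

So w = 2 5 3 1 6 4.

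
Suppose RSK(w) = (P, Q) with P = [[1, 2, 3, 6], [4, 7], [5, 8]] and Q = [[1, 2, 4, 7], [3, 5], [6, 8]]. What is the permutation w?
1 5 2 8 4 3 7 6

Reverse RSK: for i = n, n-1, ..., 1, locate i in Q, remove the corresponding corner cell from P, and reverse-bump its entry up through P; the value ejected from row 1 is w(i).

So w = 1 5 2 8 4 3 7 6.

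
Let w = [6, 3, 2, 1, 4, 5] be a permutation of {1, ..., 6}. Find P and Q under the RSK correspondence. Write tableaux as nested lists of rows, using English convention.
Insert each entry of the permutation into P by Schensted row insertion, recording in Q the position of each new cell.

After inserting 6: P = [[6]].
After inserting 3: P = [[3], [6]].
After inserting 2: P = [[2], [3], [6]].
After inserting 1: P = [[1], [2], [3], [6]].
After inserting 4: P = [[1, 4], [2], [3], [6]].
After inserting 5: P = [[1, 4, 5], [2], [3], [6]].

So P = [[1, 4, 5], [2], [3], [6]], Q = [[1, 5, 6], [2], [3], [4]].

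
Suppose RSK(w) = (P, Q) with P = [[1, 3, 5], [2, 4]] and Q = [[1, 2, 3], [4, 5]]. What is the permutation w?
2 4 5 1 3

Reverse the RSK construction: for i from n down to 1, find the cell of Q containing i, remove the entry at that cell from P, and reverse-bump it up through P; the value ejected from row 1 is w(i).

Step i=5: Q has 5 at row 2, column 2; remove 4 from row 2 of P and reverse-bump: 4 enters row 1 and ejects 3. So w(5) = 3. P is now [[1, 4, 5], [2]].
Step i=4: Q has 4 at row 2, column 1; remove 2 from row 2 of P and reverse-bump: 2 enters row 1 and ejects 1. So w(4) = 1. P is now [[2, 4, 5]].
Step i=3: Q has 3 at row 1, column 3; remove that cell from P, ejecting 5. So w(3) = 5. P is now [[2, 4]].
Step i=2: Q has 2 at row 1, column 2; remove that cell from P, ejecting 4. So w(2) = 4. P is now [[2]].
Step i=1: Q has 1 at row 1, column 1; remove that cell from P, ejecting 2. So w(1) = 2. P is now [].

So w = 2 4 5 1 3.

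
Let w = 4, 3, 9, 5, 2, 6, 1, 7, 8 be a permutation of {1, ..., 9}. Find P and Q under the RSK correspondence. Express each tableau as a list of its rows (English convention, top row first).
P = [[1, 5, 6, 7, 8], [2, 9], [3], [4]], Q = [[1, 3, 6, 8, 9], [2, 4], [5], [7]]

Insert each entry of the permutation into P by Schensted row insertion, recording in Q the position of each new cell.

Insert 4: appended to row 1. P = [[4]], Q = [[1]].
Insert 3: 3 bumps 4 from row 1; 4 starts row 2. P = [[3], [4]], Q = [[1], [2]].
Insert 9: appended to row 1. P = [[3, 9], [4]], Q = [[1, 3], [2]].
Insert 5: 5 bumps 9 from row 1; 9 appends to row 2. P = [[3, 5], [4, 9]], Q = [[1, 3], [2, 4]].
Insert 2: 2 bumps 3 from row 1; 3 bumps 4 from row 2; 4 starts row 3. P = [[2, 5], [3, 9], [4]], Q = [[1, 3], [2, 4], [5]].
Insert 6: appended to row 1. P = [[2, 5, 6], [3, 9], [4]], Q = [[1, 3, 6], [2, 4], [5]].
Insert 1: 1 bumps 2 from row 1; 2 bumps 3 from row 2; 3 bumps 4 from row 3; 4 starts row 4. P = [[1, 5, 6], [2, 9], [3], [4]], Q = [[1, 3, 6], [2, 4], [5], [7]].
Insert 7: appended to row 1. P = [[1, 5, 6, 7], [2, 9], [3], [4]], Q = [[1, 3, 6, 8], [2, 4], [5], [7]].
Insert 8: appended to row 1. P = [[1, 5, 6, 7, 8], [2, 9], [3], [4]], Q = [[1, 3, 6, 8, 9], [2, 4], [5], [7]].

So P = [[1, 5, 6, 7, 8], [2, 9], [3], [4]], Q = [[1, 3, 6, 8, 9], [2, 4], [5], [7]].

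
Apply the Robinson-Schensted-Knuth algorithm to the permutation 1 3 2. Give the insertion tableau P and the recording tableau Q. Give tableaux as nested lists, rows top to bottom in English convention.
P = [[1, 2], [3]], Q = [[1, 2], [3]]

Insert each entry of the permutation into P by Schensted row insertion, recording in Q the position of each new cell.

Insert 1: appended to row 1. P = [[1]].
Insert 3: appended to row 1. P = [[1, 3]].
Insert 2: 2 bumps 3 from row 1; 3 starts row 2. P = [[1, 2], [3]].

So P = [[1, 2], [3]], Q = [[1, 2], [3]].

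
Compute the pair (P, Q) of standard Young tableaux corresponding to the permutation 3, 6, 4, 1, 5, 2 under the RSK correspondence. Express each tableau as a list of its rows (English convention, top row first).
Insert each entry of the permutation into P by Schensted row insertion, recording in Q the position of each new cell.

Insert 3: appended to row 1. P = [[3]].
Insert 6: appended to row 1. P = [[3, 6]].
Insert 4: 4 bumps 6 from row 1; 6 starts row 2. P = [[3, 4], [6]].
Insert 1: 1 bumps 3 from row 1; 3 bumps 6 from row 2; 6 starts row 3. P = [[1, 4], [3], [6]].
Insert 5: appended to row 1. P = [[1, 4, 5], [3], [6]].
Insert 2: 2 bumps 4 from row 1; 4 appends to row 2. P = [[1, 2, 5], [3, 4], [6]].

So P = [[1, 2, 5], [3, 4], [6]], Q = [[1, 2, 5], [3, 6], [4]].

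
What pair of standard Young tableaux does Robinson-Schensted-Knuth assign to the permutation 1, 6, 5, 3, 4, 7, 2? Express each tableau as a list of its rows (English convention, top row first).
Insert each entry of the permutation into P by Schensted row insertion, recording in Q the position of each new cell.

Insert 1: appended to row 1. P = [[1]].
Insert 6: appended to row 1. P = [[1, 6]].
Insert 5: 5 bumps 6 from row 1; 6 starts row 2. P = [[1, 5], [6]].
Insert 3: 3 bumps 5 from row 1; 5 bumps 6 from row 2; 6 starts row 3. P = [[1, 3], [5], [6]].
Insert 4: appended to row 1. P = [[1, 3, 4], [5], [6]].
Insert 7: appended to row 1. P = [[1, 3, 4, 7], [5], [6]].
Insert 2: 2 bumps 3 from row 1; 3 bumps 5 from row 2; 5 bumps 6 from row 3; 6 starts row 4. P = [[1, 2, 4, 7], [3], [5], [6]].

So P = [[1, 2, 4, 7], [3], [5], [6]], Q = [[1, 2, 5, 6], [3], [4], [7]].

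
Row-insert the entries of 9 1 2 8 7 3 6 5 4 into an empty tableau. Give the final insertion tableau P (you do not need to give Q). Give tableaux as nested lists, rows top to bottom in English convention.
P = [[1, 2, 3, 4], [5], [6], [7], [8], [9]]

Insert 9: appended to row 1. P = [[9]].
Insert 1: 1 bumps 9 from row 1; 9 starts row 2. P = [[1], [9]].
Insert 2: appended to row 1. P = [[1, 2], [9]].
Insert 8: appended to row 1. P = [[1, 2, 8], [9]].
Insert 7: 7 bumps 8 from row 1; 8 bumps 9 from row 2; 9 starts row 3. P = [[1, 2, 7], [8], [9]].
Insert 3: 3 bumps 7 from row 1; 7 bumps 8 from row 2; 8 bumps 9 from row 3; 9 starts row 4. P = [[1, 2, 3], [7], [8], [9]].
Insert 6: appended to row 1. P = [[1, 2, 3, 6], [7], [8], [9]].
Insert 5: 5 bumps 6 from row 1; 6 bumps 7 from row 2; 7 bumps 8 from row 3; 8 bumps 9 from row 4; 9 starts row 5. P = [[1, 2, 3, 5], [6], [7], [8], [9]].
Insert 4: 4 bumps 5 from row 1; 5 bumps 6 from row 2; 6 bumps 7 from row 3; 7 bumps 8 from row 4; 8 bumps 9 from row 5; 9 starts row 6. P = [[1, 2, 3, 4], [5], [6], [7], [8], [9]].

So P = [[1, 2, 3, 4], [5], [6], [7], [8], [9]].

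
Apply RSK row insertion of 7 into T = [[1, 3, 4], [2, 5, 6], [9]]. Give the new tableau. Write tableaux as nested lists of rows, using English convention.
7 is larger than every entry of row 1, so it is appended to row 1. The new tableau is [[1, 3, 4, 7], [2, 5, 6], [9]].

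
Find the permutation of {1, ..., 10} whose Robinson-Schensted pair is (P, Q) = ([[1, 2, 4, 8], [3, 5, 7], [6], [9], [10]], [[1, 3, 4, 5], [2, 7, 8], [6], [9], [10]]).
10 3 6 7 9 1 2 8 5 4

Reverse the RSK construction: for i from n down to 1, find the cell of Q containing i, remove the entry at that cell from P, and reverse-bump it up through P; the value ejected from row 1 is w(i).

Step i=10: Q has 10 at row 5, column 1; remove 10 from row 5 of P and reverse-bump: 10 enters row 4 and ejects 9; 9 enters row 3 and ejects 6; 6 enters row 2 and ejects 5; 5 enters row 1 and ejects 4. So w(10) = 4. P is now [[1, 2, 5, 8], [3, 6, 7], [9], [10]].
Step i=9: Q has 9 at row 4, column 1; remove 10 from row 4 of P and reverse-bump: 10 enters row 3 and ejects 9; 9 enters row 2 and ejects 7; 7 enters row 1 and ejects 5. So w(9) = 5. P is now [[1, 2, 7, 8], [3, 6, 9], [10]].
Step i=8: Q has 8 at row 2, column 3; remove 9 from row 2 of P and reverse-bump: 9 enters row 1 and ejects 8. So w(8) = 8. P is now [[1, 2, 7, 9], [3, 6], [10]].
Step i=7: Q has 7 at row 2, column 2; remove 6 from row 2 of P and reverse-bump: 6 enters row 1 and ejects 2. So w(7) = 2. P is now [[1, 6, 7, 9], [3], [10]].
Step i=6: Q has 6 at row 3, column 1; remove 10 from row 3 of P and reverse-bump: 10 enters row 2 and ejects 3; 3 enters row 1 and ejects 1. So w(6) = 1. P is now [[3, 6, 7, 9], [10]].
Step i=5: Q has 5 at row 1, column 4; remove that cell from P, ejecting 9. So w(5) = 9. P is now [[3, 6, 7], [10]].
Step i=4: Q has 4 at row 1, column 3; remove that cell from P, ejecting 7. So w(4) = 7. P is now [[3, 6], [10]].
Step i=3: Q has 3 at row 1, column 2; remove that cell from P, ejecting 6. So w(3) = 6. P is now [[3], [10]].
Step i=2: Q has 2 at row 2, column 1; remove 10 from row 2 of P and reverse-bump: 10 enters row 1 and ejects 3. So w(2) = 3. P is now [[10]].
Step i=1: Q has 1 at row 1, column 1; remove that cell from P, ejecting 10. So w(1) = 10. P is now [].

So w = 10 3 6 7 9 1 2 8 5 4.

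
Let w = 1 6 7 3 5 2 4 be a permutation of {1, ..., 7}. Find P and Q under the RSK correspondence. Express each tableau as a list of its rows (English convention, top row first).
Insert each entry of the permutation into P by Schensted row insertion, recording in Q the position of each new cell.

Insert 1: appended to row 1. P = [[1]].
Insert 6: appended to row 1. P = [[1, 6]].
Insert 7: appended to row 1. P = [[1, 6, 7]].
Insert 3: 3 bumps 6 from row 1; 6 starts row 2. P = [[1, 3, 7], [6]].
Insert 5: 5 bumps 7 from row 1; 7 appends to row 2. P = [[1, 3, 5], [6, 7]].
Insert 2: 2 bumps 3 from row 1; 3 bumps 6 from row 2; 6 starts row 3. P = [[1, 2, 5], [3, 7], [6]].
Insert 4: 4 bumps 5 from row 1; 5 bumps 7 from row 2; 7 appends to row 3. P = [[1, 2, 4], [3, 5], [6, 7]].

So P = [[1, 2, 4], [3, 5], [6, 7]], Q = [[1, 2, 3], [4, 5], [6, 7]].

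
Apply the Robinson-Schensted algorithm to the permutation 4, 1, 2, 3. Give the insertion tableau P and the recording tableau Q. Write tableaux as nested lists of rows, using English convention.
Insert each entry of the permutation into P by Schensted row insertion, recording in Q the position of each new cell.

Insert 4: appended to row 1. P = [[4]].
Insert 1: 1 bumps 4 from row 1; 4 starts row 2. P = [[1], [4]].
Insert 2: appended to row 1. P = [[1, 2], [4]].
Insert 3: appended to row 1. P = [[1, 2, 3], [4]].

So P = [[1, 2, 3], [4]], Q = [[1, 3, 4], [2]].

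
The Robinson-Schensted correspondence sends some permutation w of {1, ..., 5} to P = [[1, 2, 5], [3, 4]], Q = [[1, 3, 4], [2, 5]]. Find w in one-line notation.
3 1 4 5 2

Reverse the RSK construction: for i from n down to 1, find the cell of Q containing i, remove the entry at that cell from P, and reverse-bump it up through P; the value ejected from row 1 is w(i).

Step i=5: Q has 5 at row 2, column 2; remove 4 from row 2 of P and reverse-bump: 4 enters row 1 and ejects 2. So w(5) = 2. P is now [[1, 4, 5], [3]].
Step i=4: Q has 4 at row 1, column 3; remove that cell from P, ejecting 5. So w(4) = 5. P is now [[1, 4], [3]].
Step i=3: Q has 3 at row 1, column 2; remove that cell from P, ejecting 4. So w(3) = 4. P is now [[1], [3]].
Step i=2: Q has 2 at row 2, column 1; remove 3 from row 2 of P and reverse-bump: 3 enters row 1 and ejects 1. So w(2) = 1. P is now [[3]].
Step i=1: Q has 1 at row 1, column 1; remove that cell from P, ejecting 3. So w(1) = 3. P is now [].

So w = 3 1 4 5 2.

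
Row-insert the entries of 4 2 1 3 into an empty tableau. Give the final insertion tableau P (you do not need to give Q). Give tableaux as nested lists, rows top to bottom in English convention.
Insert 4: appended to row 1. P = [[4]].
Insert 2: 2 bumps 4 from row 1; 4 starts row 2. P = [[2], [4]].
Insert 1: 1 bumps 2 from row 1; 2 bumps 4 from row 2; 4 starts row 3. P = [[1], [2], [4]].
Insert 3: appended to row 1. P = [[1, 3], [2], [4]].

So P = [[1, 3], [2], [4]].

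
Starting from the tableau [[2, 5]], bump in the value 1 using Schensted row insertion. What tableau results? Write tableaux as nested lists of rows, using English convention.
In row 1, 1 replaces 2 (the leftmost entry greater than 1); 2 is bumped to row 2. 2 starts a new row 2. The new tableau is [[1, 5], [2]].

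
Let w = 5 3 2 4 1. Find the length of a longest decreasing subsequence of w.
4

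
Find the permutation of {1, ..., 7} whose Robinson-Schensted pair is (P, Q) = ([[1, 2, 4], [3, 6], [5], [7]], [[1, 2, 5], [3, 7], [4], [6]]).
Reverse the RSK construction: for i from n down to 1, find the cell of Q containing i, remove the entry at that cell from P, and reverse-bump it up through P; the value ejected from row 1 is w(i).

Step i=7: Q has 7 at row 2, column 2; remove 6 from row 2 of P and reverse-bump: 6 enters row 1 and ejects 4. So w(7) = 4. P is now [[1, 2, 6], [3], [5], [7]].
Step i=6: Q has 6 at row 4, column 1; remove 7 from row 4 of P and reverse-bump: 7 enters row 3 and ejects 5; 5 enters row 2 and ejects 3; 3 enters row 1 and ejects 2. So w(6) = 2. P is now [[1, 3, 6], [5], [7]].
Step i=5: Q has 5 at row 1, column 3; remove that cell from P, ejecting 6. So w(5) = 6. P is now [[1, 3], [5], [7]].
Step i=4: Q has 4 at row 3, column 1; remove 7 from row 3 of P and reverse-bump: 7 enters row 2 and ejects 5; 5 enters row 1 and ejects 3. So w(4) = 3. P is now [[1, 5], [7]].
Step i=3: Q has 3 at row 2, column 1; remove 7 from row 2 of P and reverse-bump: 7 enters row 1 and ejects 5. So w(3) = 5. P is now [[1, 7]].
Step i=2: Q has 2 at row 1, column 2; remove that cell from P, ejecting 7. So w(2) = 7. P is now [[1]].
Step i=1: Q has 1 at row 1, column 1; remove that cell from P, ejecting 1. So w(1) = 1. P is now [].

So w = 1 7 5 3 6 2 4.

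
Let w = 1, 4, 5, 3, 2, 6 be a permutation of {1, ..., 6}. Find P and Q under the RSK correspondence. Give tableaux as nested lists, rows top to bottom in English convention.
Insert each entry of the permutation into P by Schensted row insertion, recording in Q the position of each new cell.

Insert 1: appended to row 1. P = [[1]].
Insert 4: appended to row 1. P = [[1, 4]].
Insert 5: appended to row 1. P = [[1, 4, 5]].
Insert 3: 3 bumps 4 from row 1; 4 starts row 2. P = [[1, 3, 5], [4]].
Insert 2: 2 bumps 3 from row 1; 3 bumps 4 from row 2; 4 starts row 3. P = [[1, 2, 5], [3], [4]].
Insert 6: appended to row 1. P = [[1, 2, 5, 6], [3], [4]].

So P = [[1, 2, 5, 6], [3], [4]], Q = [[1, 2, 3, 6], [4], [5]].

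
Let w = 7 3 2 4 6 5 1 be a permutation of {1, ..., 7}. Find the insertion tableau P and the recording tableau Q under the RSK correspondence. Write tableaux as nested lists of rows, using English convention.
Insert each entry of the permutation into P by Schensted row insertion, recording in Q the position of each new cell.

Insert 7: appended to row 1. P = [[7]], Q = [[1]].
Insert 3: 3 bumps 7 from row 1; 7 starts row 2. P = [[3], [7]], Q = [[1], [2]].
Insert 2: 2 bumps 3 from row 1; 3 bumps 7 from row 2; 7 starts row 3. P = [[2], [3], [7]], Q = [[1], [2], [3]].
Insert 4: appended to row 1. P = [[2, 4], [3], [7]], Q = [[1, 4], [2], [3]].
Insert 6: appended to row 1. P = [[2, 4, 6], [3], [7]], Q = [[1, 4, 5], [2], [3]].
Insert 5: 5 bumps 6 from row 1; 6 appends to row 2. P = [[2, 4, 5], [3, 6], [7]], Q = [[1, 4, 5], [2, 6], [3]].
Insert 1: 1 bumps 2 from row 1; 2 bumps 3 from row 2; 3 bumps 7 from row 3; 7 starts row 4. P = [[1, 4, 5], [2, 6], [3], [7]], Q = [[1, 4, 5], [2, 6], [3], [7]].

So P = [[1, 4, 5], [2, 6], [3], [7]], Q = [[1, 4, 5], [2, 6], [3], [7]].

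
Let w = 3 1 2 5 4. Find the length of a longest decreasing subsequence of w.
2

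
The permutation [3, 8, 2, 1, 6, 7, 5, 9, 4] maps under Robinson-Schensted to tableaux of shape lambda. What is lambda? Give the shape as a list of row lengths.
Row-insert each entry into an empty tableau.

After inserting 3: P = [[3]].
After inserting 8: P = [[3, 8]].
After inserting 2: P = [[2, 8], [3]].
After inserting 1: P = [[1, 8], [2], [3]].
After inserting 6: P = [[1, 6], [2, 8], [3]].
After inserting 7: P = [[1, 6, 7], [2, 8], [3]].
After inserting 5: P = [[1, 5, 7], [2, 6], [3, 8]].
After inserting 9: P = [[1, 5, 7, 9], [2, 6], [3, 8]].
After inserting 4: P = [[1, 4, 7, 9], [2, 5], [3, 6], [8]].

The final insertion tableau P = [[1, 4, 7, 9], [2, 5], [3, 6], [8]] has shape [4, 2, 2, 1].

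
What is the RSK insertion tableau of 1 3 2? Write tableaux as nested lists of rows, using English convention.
After inserting 1: P = [[1]].
After inserting 3: P = [[1, 3]].
After inserting 2: P = [[1, 2], [3]].

So P = [[1, 2], [3]].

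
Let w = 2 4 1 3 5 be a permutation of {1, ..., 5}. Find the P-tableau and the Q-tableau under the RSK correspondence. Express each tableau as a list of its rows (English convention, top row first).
P = [[1, 3, 5], [2, 4]], Q = [[1, 2, 5], [3, 4]]

Insert each entry of the permutation into P by Schensted row insertion, recording in Q the position of each new cell.

Insert 2: appended to row 1. P = [[2]].
Insert 4: appended to row 1. P = [[2, 4]].
Insert 1: 1 bumps 2 from row 1; 2 starts row 2. P = [[1, 4], [2]].
Insert 3: 3 bumps 4 from row 1; 4 appends to row 2. P = [[1, 3], [2, 4]].
Insert 5: appended to row 1. P = [[1, 3, 5], [2, 4]].

So P = [[1, 3, 5], [2, 4]], Q = [[1, 2, 5], [3, 4]].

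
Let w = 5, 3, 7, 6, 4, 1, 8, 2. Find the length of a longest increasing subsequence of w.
3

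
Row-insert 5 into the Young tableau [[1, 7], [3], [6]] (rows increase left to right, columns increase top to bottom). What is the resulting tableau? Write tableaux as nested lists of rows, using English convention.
In row 1, 5 replaces 7 (the leftmost entry greater than 5); 7 is bumped to row 2. 7 is appended to row 2. The new tableau is [[1, 5], [3, 7], [6]].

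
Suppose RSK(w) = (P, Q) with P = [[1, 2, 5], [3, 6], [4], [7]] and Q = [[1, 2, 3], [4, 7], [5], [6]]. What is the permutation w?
1 4 7 6 3 2 5

Reverse RSK: for i = n, n-1, ..., 1, locate i in Q, remove the corresponding corner cell from P, and reverse-bump its entry up through P; the value ejected from row 1 is w(i).

So w = 1 4 7 6 3 2 5.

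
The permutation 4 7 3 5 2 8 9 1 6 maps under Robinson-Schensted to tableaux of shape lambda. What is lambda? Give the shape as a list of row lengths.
Row-insert each entry into an empty tableau.

After inserting 4: P = [[4]].
After inserting 7: P = [[4, 7]].
After inserting 3: P = [[3, 7], [4]].
After inserting 5: P = [[3, 5], [4, 7]].
After inserting 2: P = [[2, 5], [3, 7], [4]].
After inserting 8: P = [[2, 5, 8], [3, 7], [4]].
After inserting 9: P = [[2, 5, 8, 9], [3, 7], [4]].
After inserting 1: P = [[1, 5, 8, 9], [2, 7], [3], [4]].
After inserting 6: P = [[1, 5, 6, 9], [2, 7, 8], [3], [4]].

The final insertion tableau P = [[1, 5, 6, 9], [2, 7, 8], [3], [4]] has shape [4, 3, 1, 1].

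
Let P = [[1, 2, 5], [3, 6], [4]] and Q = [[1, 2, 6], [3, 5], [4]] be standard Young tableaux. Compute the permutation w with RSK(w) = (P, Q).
Reverse the RSK construction: for i from n down to 1, find the cell of Q containing i, remove the entry at that cell from P, and reverse-bump it up through P; the value ejected from row 1 is w(i).

Step i=6: Q has 6 at row 1, column 3; remove that cell from P, ejecting 5. So w(6) = 5. P is now [[1, 2], [3, 6], [4]].
Step i=5: Q has 5 at row 2, column 2; remove 6 from row 2 of P and reverse-bump: 6 enters row 1 and ejects 2. So w(5) = 2. P is now [[1, 6], [3], [4]].
Step i=4: Q has 4 at row 3, column 1; remove 4 from row 3 of P and reverse-bump: 4 enters row 2 and ejects 3; 3 enters row 1 and ejects 1. So w(4) = 1. P is now [[3, 6], [4]].
Step i=3: Q has 3 at row 2, column 1; remove 4 from row 2 of P and reverse-bump: 4 enters row 1 and ejects 3. So w(3) = 3. P is now [[4, 6]].
Step i=2: Q has 2 at row 1, column 2; remove that cell from P, ejecting 6. So w(2) = 6. P is now [[4]].
Step i=1: Q has 1 at row 1, column 1; remove that cell from P, ejecting 4. So w(1) = 4. P is now [].

So w = 4 6 3 1 2 5.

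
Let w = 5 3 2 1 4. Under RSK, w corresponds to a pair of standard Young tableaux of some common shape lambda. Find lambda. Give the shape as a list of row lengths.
[2, 1, 1, 1]

Row-insert each entry into an empty tableau.

After inserting 5: P = [[5]].
After inserting 3: P = [[3], [5]].
After inserting 2: P = [[2], [3], [5]].
After inserting 1: P = [[1], [2], [3], [5]].
After inserting 4: P = [[1, 4], [2], [3], [5]].

The final insertion tableau P = [[1, 4], [2], [3], [5]] has shape [2, 1, 1, 1].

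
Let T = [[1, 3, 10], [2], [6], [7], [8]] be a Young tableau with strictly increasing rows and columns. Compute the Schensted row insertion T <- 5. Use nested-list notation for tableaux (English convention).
[[1, 3, 5], [2, 10], [6], [7], [8]]

In row 1, 5 replaces 10 (the leftmost entry greater than 5); 10 is bumped to row 2. 10 is appended to row 2. The new tableau is [[1, 3, 5], [2, 10], [6], [7], [8]].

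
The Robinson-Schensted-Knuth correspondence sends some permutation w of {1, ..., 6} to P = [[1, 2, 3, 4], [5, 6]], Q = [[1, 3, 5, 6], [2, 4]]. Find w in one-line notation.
Reverse the RSK construction: for i from n down to 1, find the cell of Q containing i, remove the entry at that cell from P, and reverse-bump it up through P; the value ejected from row 1 is w(i).

Step i=6: Q has 6 at row 1, column 4; remove that cell from P, ejecting 4. So w(6) = 4. P is now [[1, 2, 3], [5, 6]].
Step i=5: Q has 5 at row 1, column 3; remove that cell from P, ejecting 3. So w(5) = 3. P is now [[1, 2], [5, 6]].
Step i=4: Q has 4 at row 2, column 2; remove 6 from row 2 of P and reverse-bump: 6 enters row 1 and ejects 2. So w(4) = 2. P is now [[1, 6], [5]].
Step i=3: Q has 3 at row 1, column 2; remove that cell from P, ejecting 6. So w(3) = 6. P is now [[1], [5]].
Step i=2: Q has 2 at row 2, column 1; remove 5 from row 2 of P and reverse-bump: 5 enters row 1 and ejects 1. So w(2) = 1. P is now [[5]].
Step i=1: Q has 1 at row 1, column 1; remove that cell from P, ejecting 5. So w(1) = 5. P is now [].

So w = 5 1 6 2 3 4.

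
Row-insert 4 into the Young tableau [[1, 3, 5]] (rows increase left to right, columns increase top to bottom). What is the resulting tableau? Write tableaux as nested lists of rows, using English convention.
[[1, 3, 4], [5]]

In row 1, 4 replaces 5 (the leftmost entry greater than 4); 5 is bumped to row 2. 5 starts a new row 2. The new tableau is [[1, 3, 4], [5]].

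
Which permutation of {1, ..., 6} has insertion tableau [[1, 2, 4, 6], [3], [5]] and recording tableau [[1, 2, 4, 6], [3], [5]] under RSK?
Reverse the RSK construction: for i from n down to 1, find the cell of Q containing i, remove the entry at that cell from P, and reverse-bump it up through P; the value ejected from row 1 is w(i).

Step i=6: Q has 6 at row 1, column 4; remove that cell from P, ejecting 6. So w(6) = 6. P is now [[1, 2, 4], [3], [5]].
Step i=5: Q has 5 at row 3, column 1; remove 5 from row 3 of P and reverse-bump: 5 enters row 2 and ejects 3; 3 enters row 1 and ejects 2. So w(5) = 2. P is now [[1, 3, 4], [5]].
Step i=4: Q has 4 at row 1, column 3; remove that cell from P, ejecting 4. So w(4) = 4. P is now [[1, 3], [5]].
Step i=3: Q has 3 at row 2, column 1; remove 5 from row 2 of P and reverse-bump: 5 enters row 1 and ejects 3. So w(3) = 3. P is now [[1, 5]].
Step i=2: Q has 2 at row 1, column 2; remove that cell from P, ejecting 5. So w(2) = 5. P is now [[1]].
Step i=1: Q has 1 at row 1, column 1; remove that cell from P, ejecting 1. So w(1) = 1. P is now [].

So w = 1 5 3 4 2 6.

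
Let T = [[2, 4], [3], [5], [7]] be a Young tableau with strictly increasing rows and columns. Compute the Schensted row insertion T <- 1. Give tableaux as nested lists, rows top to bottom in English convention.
In row 1, 1 replaces 2 (the leftmost entry greater than 1); 2 is bumped to row 2. In row 2, 2 replaces 3 (the leftmost entry greater than 2); 3 is bumped to row 3. In row 3, 3 replaces 5 (the leftmost entry greater than 3); 5 is bumped to row 4. In row 4, 5 replaces 7 (the leftmost entry greater than 5); 7 is bumped to row 5. 7 starts a new row 5. The new tableau is [[1, 4], [2], [3], [5], [7]].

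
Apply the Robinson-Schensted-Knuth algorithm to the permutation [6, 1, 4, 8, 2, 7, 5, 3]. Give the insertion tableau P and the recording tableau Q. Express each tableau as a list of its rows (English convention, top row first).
Insert each entry of the permutation into P by Schensted row insertion, recording in Q the position of each new cell.

Insert 6: appended to row 1. P = [[6]].
Insert 1: 1 bumps 6 from row 1; 6 starts row 2. P = [[1], [6]].
Insert 4: appended to row 1. P = [[1, 4], [6]].
Insert 8: appended to row 1. P = [[1, 4, 8], [6]].
Insert 2: 2 bumps 4 from row 1; 4 bumps 6 from row 2; 6 starts row 3. P = [[1, 2, 8], [4], [6]].
Insert 7: 7 bumps 8 from row 1; 8 appends to row 2. P = [[1, 2, 7], [4, 8], [6]].
Insert 5: 5 bumps 7 from row 1; 7 bumps 8 from row 2; 8 appends to row 3. P = [[1, 2, 5], [4, 7], [6, 8]].
Insert 3: 3 bumps 5 from row 1; 5 bumps 7 from row 2; 7 bumps 8 from row 3; 8 starts row 4. P = [[1, 2, 3], [4, 5], [6, 7], [8]].

So P = [[1, 2, 3], [4, 5], [6, 7], [8]], Q = [[1, 3, 4], [2, 6], [5, 7], [8]].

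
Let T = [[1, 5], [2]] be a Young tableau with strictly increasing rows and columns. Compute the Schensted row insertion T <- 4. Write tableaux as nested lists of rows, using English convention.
In row 1, 4 replaces 5 (the leftmost entry greater than 4); 5 is bumped to row 2. 5 is appended to row 2. The new tableau is [[1, 4], [2, 5]].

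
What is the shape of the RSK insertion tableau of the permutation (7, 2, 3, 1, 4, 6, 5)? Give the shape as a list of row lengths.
Row-insert each entry into an empty tableau.

After inserting 7: P = [[7]].
After inserting 2: P = [[2], [7]].
After inserting 3: P = [[2, 3], [7]].
After inserting 1: P = [[1, 3], [2], [7]].
After inserting 4: P = [[1, 3, 4], [2], [7]].
After inserting 6: P = [[1, 3, 4, 6], [2], [7]].
After inserting 5: P = [[1, 3, 4, 5], [2, 6], [7]].

The final insertion tableau P = [[1, 3, 4, 5], [2, 6], [7]] has shape [4, 2, 1].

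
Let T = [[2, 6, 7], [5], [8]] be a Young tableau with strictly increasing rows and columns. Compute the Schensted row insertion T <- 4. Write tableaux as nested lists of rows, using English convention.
[[2, 4, 7], [5, 6], [8]]

In row 1, 4 replaces 6 (the leftmost entry greater than 4); 6 is bumped to row 2. 6 is appended to row 2. The new tableau is [[2, 4, 7], [5, 6], [8]].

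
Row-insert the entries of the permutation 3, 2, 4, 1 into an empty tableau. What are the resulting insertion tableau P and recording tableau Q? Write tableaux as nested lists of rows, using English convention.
Insert each entry of the permutation into P by Schensted row insertion, recording in Q the position of each new cell.

Insert 3: appended to row 1. P = [[3]], Q = [[1]].
Insert 2: 2 bumps 3 from row 1; 3 starts row 2. P = [[2], [3]], Q = [[1], [2]].
Insert 4: appended to row 1. P = [[2, 4], [3]], Q = [[1, 3], [2]].
Insert 1: 1 bumps 2 from row 1; 2 bumps 3 from row 2; 3 starts row 3. P = [[1, 4], [2], [3]], Q = [[1, 3], [2], [4]].

So P = [[1, 4], [2], [3]], Q = [[1, 3], [2], [4]].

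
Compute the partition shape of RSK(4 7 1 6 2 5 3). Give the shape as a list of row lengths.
Row-insert each entry into an empty tableau.

After inserting 4: P = [[4]].
After inserting 7: P = [[4, 7]].
After inserting 1: P = [[1, 7], [4]].
After inserting 6: P = [[1, 6], [4, 7]].
After inserting 2: P = [[1, 2], [4, 6], [7]].
After inserting 5: P = [[1, 2, 5], [4, 6], [7]].
After inserting 3: P = [[1, 2, 3], [4, 5], [6], [7]].

The final insertion tableau P = [[1, 2, 3], [4, 5], [6], [7]] has shape [3, 2, 1, 1].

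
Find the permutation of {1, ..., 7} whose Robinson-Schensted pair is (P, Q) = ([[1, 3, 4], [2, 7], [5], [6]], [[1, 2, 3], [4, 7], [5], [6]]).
2 6 7 5 3 1 4

Reverse the RSK construction: for i from n down to 1, find the cell of Q containing i, remove the entry at that cell from P, and reverse-bump it up through P; the value ejected from row 1 is w(i).

Step i=7: Q has 7 at row 2, column 2; remove 7 from row 2 of P and reverse-bump: 7 enters row 1 and ejects 4. So w(7) = 4. P is now [[1, 3, 7], [2], [5], [6]].
Step i=6: Q has 6 at row 4, column 1; remove 6 from row 4 of P and reverse-bump: 6 enters row 3 and ejects 5; 5 enters row 2 and ejects 2; 2 enters row 1 and ejects 1. So w(6) = 1. P is now [[2, 3, 7], [5], [6]].
Step i=5: Q has 5 at row 3, column 1; remove 6 from row 3 of P and reverse-bump: 6 enters row 2 and ejects 5; 5 enters row 1 and ejects 3. So w(5) = 3. P is now [[2, 5, 7], [6]].
Step i=4: Q has 4 at row 2, column 1; remove 6 from row 2 of P and reverse-bump: 6 enters row 1 and ejects 5. So w(4) = 5. P is now [[2, 6, 7]].
Step i=3: Q has 3 at row 1, column 3; remove that cell from P, ejecting 7. So w(3) = 7. P is now [[2, 6]].
Step i=2: Q has 2 at row 1, column 2; remove that cell from P, ejecting 6. So w(2) = 6. P is now [[2]].
Step i=1: Q has 1 at row 1, column 1; remove that cell from P, ejecting 2. So w(1) = 2. P is now [].

So w = 2 6 7 5 3 1 4.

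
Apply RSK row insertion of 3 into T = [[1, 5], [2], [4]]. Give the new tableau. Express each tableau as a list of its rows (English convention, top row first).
In row 1, 3 replaces 5 (the leftmost entry greater than 3); 5 is bumped to row 2. 5 is appended to row 2. The new tableau is [[1, 3], [2, 5], [4]].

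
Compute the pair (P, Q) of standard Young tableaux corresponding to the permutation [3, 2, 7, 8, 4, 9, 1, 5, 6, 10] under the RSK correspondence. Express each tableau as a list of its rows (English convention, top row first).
Insert each entry of the permutation into P by Schensted row insertion, recording in Q the position of each new cell.

Insert 3: appended to row 1. P = [[3]].
Insert 2: 2 bumps 3 from row 1; 3 starts row 2. P = [[2], [3]].
Insert 7: appended to row 1. P = [[2, 7], [3]].
Insert 8: appended to row 1. P = [[2, 7, 8], [3]].
Insert 4: 4 bumps 7 from row 1; 7 appends to row 2. P = [[2, 4, 8], [3, 7]].
Insert 9: appended to row 1. P = [[2, 4, 8, 9], [3, 7]].
Insert 1: 1 bumps 2 from row 1; 2 bumps 3 from row 2; 3 starts row 3. P = [[1, 4, 8, 9], [2, 7], [3]].
Insert 5: 5 bumps 8 from row 1; 8 appends to row 2. P = [[1, 4, 5, 9], [2, 7, 8], [3]].
Insert 6: 6 bumps 9 from row 1; 9 appends to row 2. P = [[1, 4, 5, 6], [2, 7, 8, 9], [3]].
Insert 10: appended to row 1. P = [[1, 4, 5, 6, 10], [2, 7, 8, 9], [3]].

So P = [[1, 4, 5, 6, 10], [2, 7, 8, 9], [3]], Q = [[1, 3, 4, 6, 10], [2, 5, 8, 9], [7]].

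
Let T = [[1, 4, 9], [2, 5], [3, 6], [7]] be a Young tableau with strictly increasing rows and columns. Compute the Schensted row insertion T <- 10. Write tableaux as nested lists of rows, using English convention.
10 is larger than every entry of row 1, so it is appended to row 1. The new tableau is [[1, 4, 9, 10], [2, 5], [3, 6], [7]].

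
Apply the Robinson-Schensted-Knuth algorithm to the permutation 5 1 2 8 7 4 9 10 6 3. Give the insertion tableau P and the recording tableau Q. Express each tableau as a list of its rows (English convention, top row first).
P = [[1, 2, 3, 6, 10], [4, 7, 9], [5], [8]], Q = [[1, 3, 4, 7, 8], [2, 5, 9], [6], [10]]

Insert each entry of the permutation into P by Schensted row insertion, recording in Q the position of each new cell.

Insert 5: appended to row 1. P = [[5]].
Insert 1: 1 bumps 5 from row 1; 5 starts row 2. P = [[1], [5]].
Insert 2: appended to row 1. P = [[1, 2], [5]].
Insert 8: appended to row 1. P = [[1, 2, 8], [5]].
Insert 7: 7 bumps 8 from row 1; 8 appends to row 2. P = [[1, 2, 7], [5, 8]].
Insert 4: 4 bumps 7 from row 1; 7 bumps 8 from row 2; 8 starts row 3. P = [[1, 2, 4], [5, 7], [8]].
Insert 9: appended to row 1. P = [[1, 2, 4, 9], [5, 7], [8]].
Insert 10: appended to row 1. P = [[1, 2, 4, 9, 10], [5, 7], [8]].
Insert 6: 6 bumps 9 from row 1; 9 appends to row 2. P = [[1, 2, 4, 6, 10], [5, 7, 9], [8]].
Insert 3: 3 bumps 4 from row 1; 4 bumps 5 from row 2; 5 bumps 8 from row 3; 8 starts row 4. P = [[1, 2, 3, 6, 10], [4, 7, 9], [5], [8]].

So P = [[1, 2, 3, 6, 10], [4, 7, 9], [5], [8]], Q = [[1, 3, 4, 7, 8], [2, 5, 9], [6], [10]].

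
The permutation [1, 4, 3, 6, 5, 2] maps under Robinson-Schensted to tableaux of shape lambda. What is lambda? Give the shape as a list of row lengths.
Row-insert each entry into an empty tableau.

After inserting 1: P = [[1]].
After inserting 4: P = [[1, 4]].
After inserting 3: P = [[1, 3], [4]].
After inserting 6: P = [[1, 3, 6], [4]].
After inserting 5: P = [[1, 3, 5], [4, 6]].
After inserting 2: P = [[1, 2, 5], [3, 6], [4]].

The final insertion tableau P = [[1, 2, 5], [3, 6], [4]] has shape [3, 2, 1].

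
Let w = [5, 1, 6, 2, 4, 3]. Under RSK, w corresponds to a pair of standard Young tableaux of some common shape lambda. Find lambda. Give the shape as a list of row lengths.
RSK row insertion gives P = [[1, 2, 3], [4, 6], [5]], which has shape [3, 2, 1].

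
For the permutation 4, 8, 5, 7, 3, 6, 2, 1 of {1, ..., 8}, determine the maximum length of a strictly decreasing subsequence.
5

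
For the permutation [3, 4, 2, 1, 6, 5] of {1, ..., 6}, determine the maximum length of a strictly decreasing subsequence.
3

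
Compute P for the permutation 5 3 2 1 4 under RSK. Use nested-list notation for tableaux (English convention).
P = [[1, 4], [2], [3], [5]]

After inserting 5: P = [[5]].
After inserting 3: P = [[3], [5]].
After inserting 2: P = [[2], [3], [5]].
After inserting 1: P = [[1], [2], [3], [5]].
After inserting 4: P = [[1, 4], [2], [3], [5]].

So P = [[1, 4], [2], [3], [5]].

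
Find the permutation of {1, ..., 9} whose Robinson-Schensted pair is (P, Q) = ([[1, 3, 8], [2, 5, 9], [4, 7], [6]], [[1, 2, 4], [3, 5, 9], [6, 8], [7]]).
Reverse the RSK construction: for i from n down to 1, find the cell of Q containing i, remove the entry at that cell from P, and reverse-bump it up through P; the value ejected from row 1 is w(i).

Step i=9: Q has 9 at row 2, column 3; remove 9 from row 2 of P and reverse-bump: 9 enters row 1 and ejects 8. So w(9) = 8. P is now [[1, 3, 9], [2, 5], [4, 7], [6]].
Step i=8: Q has 8 at row 3, column 2; remove 7 from row 3 of P and reverse-bump: 7 enters row 2 and ejects 5; 5 enters row 1 and ejects 3. So w(8) = 3. P is now [[1, 5, 9], [2, 7], [4], [6]].
Step i=7: Q has 7 at row 4, column 1; remove 6 from row 4 of P and reverse-bump: 6 enters row 3 and ejects 4; 4 enters row 2 and ejects 2; 2 enters row 1 and ejects 1. So w(7) = 1. P is now [[2, 5, 9], [4, 7], [6]].
Step i=6: Q has 6 at row 3, column 1; remove 6 from row 3 of P and reverse-bump: 6 enters row 2 and ejects 4; 4 enters row 1 and ejects 2. So w(6) = 2. P is now [[4, 5, 9], [6, 7]].
Step i=5: Q has 5 at row 2, column 2; remove 7 from row 2 of P and reverse-bump: 7 enters row 1 and ejects 5. So w(5) = 5. P is now [[4, 7, 9], [6]].
Step i=4: Q has 4 at row 1, column 3; remove that cell from P, ejecting 9. So w(4) = 9. P is now [[4, 7], [6]].
Step i=3: Q has 3 at row 2, column 1; remove 6 from row 2 of P and reverse-bump: 6 enters row 1 and ejects 4. So w(3) = 4. P is now [[6, 7]].
Step i=2: Q has 2 at row 1, column 2; remove that cell from P, ejecting 7. So w(2) = 7. P is now [[6]].
Step i=1: Q has 1 at row 1, column 1; remove that cell from P, ejecting 6. So w(1) = 6. P is now [].

So w = 6 7 4 9 5 2 1 3 8.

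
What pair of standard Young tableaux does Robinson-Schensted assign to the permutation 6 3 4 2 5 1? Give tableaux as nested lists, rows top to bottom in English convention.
P = [[1, 4, 5], [2], [3], [6]], Q = [[1, 3, 5], [2], [4], [6]]

Insert each entry of the permutation into P by Schensted row insertion, recording in Q the position of each new cell.

After inserting 6: P = [[6]].
After inserting 3: P = [[3], [6]].
After inserting 4: P = [[3, 4], [6]].
After inserting 2: P = [[2, 4], [3], [6]].
After inserting 5: P = [[2, 4, 5], [3], [6]].
After inserting 1: P = [[1, 4, 5], [2], [3], [6]].

So P = [[1, 4, 5], [2], [3], [6]], Q = [[1, 3, 5], [2], [4], [6]].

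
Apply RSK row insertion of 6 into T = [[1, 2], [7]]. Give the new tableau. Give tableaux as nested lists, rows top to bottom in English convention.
6 is larger than every entry of row 1, so it is appended to row 1. The new tableau is [[1, 2, 6], [7]].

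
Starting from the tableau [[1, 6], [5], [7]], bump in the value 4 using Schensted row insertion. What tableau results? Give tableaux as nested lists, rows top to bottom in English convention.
[[1, 4], [5, 6], [7]]

In row 1, 4 replaces 6 (the leftmost entry greater than 4); 6 is bumped to row 2. 6 is appended to row 2. The new tableau is [[1, 4], [5, 6], [7]].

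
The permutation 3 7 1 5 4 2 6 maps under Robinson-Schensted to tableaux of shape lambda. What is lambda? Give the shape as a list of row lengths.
[3, 2, 1, 1]

Row-insert each entry into an empty tableau.

After inserting 3: P = [[3]].
After inserting 7: P = [[3, 7]].
After inserting 1: P = [[1, 7], [3]].
After inserting 5: P = [[1, 5], [3, 7]].
After inserting 4: P = [[1, 4], [3, 5], [7]].
After inserting 2: P = [[1, 2], [3, 4], [5], [7]].
After inserting 6: P = [[1, 2, 6], [3, 4], [5], [7]].

The final insertion tableau P = [[1, 2, 6], [3, 4], [5], [7]] has shape [3, 2, 1, 1].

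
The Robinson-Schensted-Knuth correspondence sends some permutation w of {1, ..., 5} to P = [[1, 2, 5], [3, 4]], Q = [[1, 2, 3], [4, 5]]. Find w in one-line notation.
3 4 5 1 2

Reverse the RSK construction: for i from n down to 1, find the cell of Q containing i, remove the entry at that cell from P, and reverse-bump it up through P; the value ejected from row 1 is w(i).

Step i=5: Q has 5 at row 2, column 2; remove 4 from row 2 of P and reverse-bump: 4 enters row 1 and ejects 2. So w(5) = 2. P is now [[1, 4, 5], [3]].
Step i=4: Q has 4 at row 2, column 1; remove 3 from row 2 of P and reverse-bump: 3 enters row 1 and ejects 1. So w(4) = 1. P is now [[3, 4, 5]].
Step i=3: Q has 3 at row 1, column 3; remove that cell from P, ejecting 5. So w(3) = 5. P is now [[3, 4]].
Step i=2: Q has 2 at row 1, column 2; remove that cell from P, ejecting 4. So w(2) = 4. P is now [[3]].
Step i=1: Q has 1 at row 1, column 1; remove that cell from P, ejecting 3. So w(1) = 3. P is now [].

So w = 3 4 5 1 2.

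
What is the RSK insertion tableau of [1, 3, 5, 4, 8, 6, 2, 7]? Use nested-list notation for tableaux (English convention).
Insert 1: appended to row 1. P = [[1]].
Insert 3: appended to row 1. P = [[1, 3]].
Insert 5: appended to row 1. P = [[1, 3, 5]].
Insert 4: 4 bumps 5 from row 1; 5 starts row 2. P = [[1, 3, 4], [5]].
Insert 8: appended to row 1. P = [[1, 3, 4, 8], [5]].
Insert 6: 6 bumps 8 from row 1; 8 appends to row 2. P = [[1, 3, 4, 6], [5, 8]].
Insert 2: 2 bumps 3 from row 1; 3 bumps 5 from row 2; 5 starts row 3. P = [[1, 2, 4, 6], [3, 8], [5]].
Insert 7: appended to row 1. P = [[1, 2, 4, 6, 7], [3, 8], [5]].

So P = [[1, 2, 4, 6, 7], [3, 8], [5]].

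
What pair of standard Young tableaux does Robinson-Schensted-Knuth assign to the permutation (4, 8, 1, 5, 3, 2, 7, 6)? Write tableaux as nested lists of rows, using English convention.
P = [[1, 2, 6], [3, 5, 7], [4], [8]], Q = [[1, 2, 7], [3, 4, 8], [5], [6]]

Insert each entry of the permutation into P by Schensted row insertion, recording in Q the position of each new cell.

Insert 4: appended to row 1. P = [[4]].
Insert 8: appended to row 1. P = [[4, 8]].
Insert 1: 1 bumps 4 from row 1; 4 starts row 2. P = [[1, 8], [4]].
Insert 5: 5 bumps 8 from row 1; 8 appends to row 2. P = [[1, 5], [4, 8]].
Insert 3: 3 bumps 5 from row 1; 5 bumps 8 from row 2; 8 starts row 3. P = [[1, 3], [4, 5], [8]].
Insert 2: 2 bumps 3 from row 1; 3 bumps 4 from row 2; 4 bumps 8 from row 3; 8 starts row 4. P = [[1, 2], [3, 5], [4], [8]].
Insert 7: appended to row 1. P = [[1, 2, 7], [3, 5], [4], [8]].
Insert 6: 6 bumps 7 from row 1; 7 appends to row 2. P = [[1, 2, 6], [3, 5, 7], [4], [8]].

So P = [[1, 2, 6], [3, 5, 7], [4], [8]], Q = [[1, 2, 7], [3, 4, 8], [5], [6]].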